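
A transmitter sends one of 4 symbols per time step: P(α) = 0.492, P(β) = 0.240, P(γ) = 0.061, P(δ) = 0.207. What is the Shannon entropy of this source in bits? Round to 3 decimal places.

1.714 bits

H = −Σ pᵢ log₂ pᵢ.
−0.492·log₂(0.492) = 0.5034
−0.240·log₂(0.240) = 0.4941
−0.061·log₂(0.061) = 0.2461
−0.207·log₂(0.207) = 0.4704
Sum ≈ 1.7141 → 1.714 bits.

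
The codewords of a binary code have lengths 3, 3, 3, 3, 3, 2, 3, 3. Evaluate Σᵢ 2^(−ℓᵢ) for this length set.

With common denominator 2^3 = 8: Σ 2^(−ℓᵢ) = 1/8 + 1/8 + 1/8 + 1/8 + 1/8 + 2/8 + 1/8 + 1/8 = 9/8 = 1.125.

1.125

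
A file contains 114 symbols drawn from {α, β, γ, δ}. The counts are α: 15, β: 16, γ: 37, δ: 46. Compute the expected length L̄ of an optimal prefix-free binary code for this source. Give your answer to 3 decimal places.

1.868 bits/symbol

Probabilities are the counts divided by 114.
Repeatedly combine the two least-probable nodes; the expected code length is the sum of the merged weights.
merge 5/38 + 8/57 → 31/114
merge 31/114 + 37/114 → 34/57
merge 23/57 + 34/57 → 1
L = 31/114 + 34/57 + 1 = 71/38 ≈ 1.868 bits/symbol.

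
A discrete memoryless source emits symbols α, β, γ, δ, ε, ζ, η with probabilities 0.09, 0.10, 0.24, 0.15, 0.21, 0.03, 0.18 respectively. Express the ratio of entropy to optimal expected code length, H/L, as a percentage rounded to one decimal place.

Entropy H = −Σ p log₂ p ≈ 2.6194 bits.
Huffman merges: 3/100+9/100→3/25; 1/10+3/25→11/50; 3/20+9/50→33/100; 21/100+11/50→43/100; 6/25+33/100→57/100; 43/100+57/100→1. L = 267/100 ≈ 2.6700.
Efficiency = H/L = 2.6194/2.6700 = 98.1%.

98.1%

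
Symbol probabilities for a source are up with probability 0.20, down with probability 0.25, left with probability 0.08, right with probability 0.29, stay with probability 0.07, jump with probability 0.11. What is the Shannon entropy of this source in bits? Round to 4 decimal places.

H = −Σ pᵢ log₂ pᵢ.
−0.20·log₂(0.20) = 0.4644
−0.25·log₂(0.25) = 0.5000
−0.08·log₂(0.08) = 0.2915
−0.29·log₂(0.29) = 0.5179
−0.07·log₂(0.07) = 0.2686
−0.11·log₂(0.11) = 0.3503
Sum ≈ 2.3926 → 2.3926 bits.

2.3926 bits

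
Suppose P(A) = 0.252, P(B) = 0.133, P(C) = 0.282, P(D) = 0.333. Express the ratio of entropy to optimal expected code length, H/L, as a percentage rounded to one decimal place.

Entropy H = −Σ p log₂ p ≈ 1.9315 bits.
Huffman merges: 133/1000+63/250→77/200; 141/500+333/1000→123/200; 77/200+123/200→1. L = 2 ≈ 2.0000.
Efficiency = H/L = 1.9315/2.0000 = 96.6%.

96.6%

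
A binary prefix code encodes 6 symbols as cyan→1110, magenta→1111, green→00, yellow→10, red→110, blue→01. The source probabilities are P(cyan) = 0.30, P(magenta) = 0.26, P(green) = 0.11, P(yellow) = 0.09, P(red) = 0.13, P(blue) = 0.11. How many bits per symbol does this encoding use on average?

3.25 bits/symbol

L̄ = Σ pᵢ·ℓᵢ = 0.30·4 + 0.26·4 + 0.11·2 + 0.09·2 + 0.13·3 + 0.11·2 = 3.25 bits/symbol.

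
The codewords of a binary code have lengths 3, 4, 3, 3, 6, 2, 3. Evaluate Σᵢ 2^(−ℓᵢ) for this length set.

0.828125

With common denominator 2^6 = 64: Σ 2^(−ℓᵢ) = 8/64 + 4/64 + 8/64 + 8/64 + 1/64 + 16/64 + 8/64 = 53/64 = 0.828125.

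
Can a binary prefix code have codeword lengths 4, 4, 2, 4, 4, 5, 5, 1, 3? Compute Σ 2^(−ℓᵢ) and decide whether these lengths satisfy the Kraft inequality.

With common denominator 2^5 = 32: Σ 2^(−ℓᵢ) = 2/32 + 2/32 + 8/32 + 2/32 + 2/32 + 1/32 + 1/32 + 16/32 + 4/32 = 38/32 = 1.1875.
Kraft's inequality requires Σ ≤ 1; here Σ = 1.1875 > 1, so no such prefix code exists.

1.1875; no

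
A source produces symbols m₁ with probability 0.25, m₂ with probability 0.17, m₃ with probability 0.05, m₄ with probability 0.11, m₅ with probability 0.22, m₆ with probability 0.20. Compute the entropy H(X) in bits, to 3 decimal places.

2.446 bits

H = −Σ pᵢ log₂ pᵢ.
−0.25·log₂(0.25) = 0.5000
−0.17·log₂(0.17) = 0.4346
−0.05·log₂(0.05) = 0.2161
−0.11·log₂(0.11) = 0.3503
−0.22·log₂(0.22) = 0.4806
−0.20·log₂(0.20) = 0.4644
Sum ≈ 2.4459 → 2.446 bits.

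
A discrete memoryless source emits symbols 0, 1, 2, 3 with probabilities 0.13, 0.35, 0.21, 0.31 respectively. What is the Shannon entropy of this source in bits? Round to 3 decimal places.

1.909 bits

H = −Σ pᵢ log₂ pᵢ.
−0.13·log₂(0.13) = 0.3826
−0.35·log₂(0.35) = 0.5301
−0.21·log₂(0.21) = 0.4728
−0.31·log₂(0.31) = 0.5238
Sum ≈ 1.9094 → 1.909 bits.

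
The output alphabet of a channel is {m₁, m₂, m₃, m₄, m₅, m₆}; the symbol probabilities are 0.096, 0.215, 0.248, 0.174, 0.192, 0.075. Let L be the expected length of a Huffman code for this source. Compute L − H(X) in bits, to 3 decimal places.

Entropy H = −Σ p log₂ p ≈ 2.4766 bits.
Huffman merges: 3/40+12/125→171/1000; 171/1000+87/500→69/200; 24/125+43/200→407/1000; 31/125+69/200→593/1000; 407/1000+593/1000→1. L = 629/250 ≈ 2.5160.
L − H = 2.5160 − 2.4766 = 0.039 bits.

0.039 bits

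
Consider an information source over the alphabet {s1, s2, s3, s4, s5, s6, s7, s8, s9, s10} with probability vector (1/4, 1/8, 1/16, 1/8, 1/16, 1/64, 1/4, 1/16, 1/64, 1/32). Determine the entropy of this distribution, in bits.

Each probability is a power of 1/2, so log₂(1/p) is an integer.
H = Σ p·log₂(1/p) = 1/4·2 + 1/8·3 + 1/16·4 + 1/8·3 + 1/16·4 + 1/64·6 + 1/4·2 + 1/16·4 + 1/64·6 + 1/32·5 = 2.84375 bits.

2.84375 bits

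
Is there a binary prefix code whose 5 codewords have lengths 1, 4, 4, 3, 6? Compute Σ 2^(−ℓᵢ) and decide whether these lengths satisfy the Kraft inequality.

With common denominator 2^6 = 64: Σ 2^(−ℓᵢ) = 32/64 + 4/64 + 4/64 + 8/64 + 1/64 = 49/64 = 0.765625.
Kraft's inequality requires Σ ≤ 1; here Σ = 0.765625 ≤ 1, so such a prefix code exists.

0.765625; yes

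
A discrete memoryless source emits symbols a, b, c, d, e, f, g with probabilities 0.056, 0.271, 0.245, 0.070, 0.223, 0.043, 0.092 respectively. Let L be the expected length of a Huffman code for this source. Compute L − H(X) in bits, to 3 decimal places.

Entropy H = −Σ p log₂ p ≈ 2.5037 bits.
Huffman merges: 43/1000+7/125→99/1000; 7/100+23/250→81/500; 99/1000+81/500→261/1000; 223/1000+49/200→117/250; 261/1000+271/1000→133/250; 117/250+133/250→1. L = 1261/500 ≈ 2.5220.
L − H = 2.5220 − 2.5037 = 0.018 bits.

0.018 bits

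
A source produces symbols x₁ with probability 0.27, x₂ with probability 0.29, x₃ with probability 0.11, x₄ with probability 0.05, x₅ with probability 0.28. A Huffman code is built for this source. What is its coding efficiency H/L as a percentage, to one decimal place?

97.6%

Entropy H = −Σ p log₂ p ≈ 2.1085 bits.
Huffman merges: 1/20+11/100→4/25; 4/25+27/100→43/100; 7/25+29/100→57/100; 43/100+57/100→1. L = 54/25 ≈ 2.1600.
Efficiency = H/L = 2.1085/2.1600 = 97.6%.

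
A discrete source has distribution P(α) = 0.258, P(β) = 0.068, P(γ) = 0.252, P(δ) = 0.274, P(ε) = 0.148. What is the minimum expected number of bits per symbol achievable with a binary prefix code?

2.216 bits/symbol

Repeatedly combine the two least-probable nodes; the expected code length is the sum of the merged weights.
merge 17/250 + 37/250 → 27/125
merge 27/125 + 63/250 → 117/250
merge 129/500 + 137/500 → 133/250
merge 117/250 + 133/250 → 1
L = 27/125 + 117/250 + 133/250 + 1 = 277/125 = 2.216 bits/symbol.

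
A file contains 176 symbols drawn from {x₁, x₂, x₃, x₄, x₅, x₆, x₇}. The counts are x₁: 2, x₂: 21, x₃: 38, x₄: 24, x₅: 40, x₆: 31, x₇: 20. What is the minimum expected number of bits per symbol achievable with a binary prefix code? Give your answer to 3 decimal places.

2.682 bits/symbol

Probabilities are the counts divided by 176.
Repeatedly combine the two least-probable nodes; the expected code length is the sum of the merged weights.
merge 1/88 + 5/44 → 1/8
merge 21/176 + 1/8 → 43/176
merge 3/22 + 31/176 → 5/16
merge 19/88 + 5/22 → 39/88
merge 43/176 + 5/16 → 49/88
merge 39/88 + 49/88 → 1
L = 1/8 + 43/176 + 5/16 + 39/88 + 49/88 + 1 = 59/22 ≈ 2.682 bits/symbol.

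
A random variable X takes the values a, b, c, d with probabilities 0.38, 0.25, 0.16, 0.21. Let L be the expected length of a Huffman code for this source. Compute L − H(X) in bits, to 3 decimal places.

Entropy H = −Σ p log₂ p ≈ 1.9263 bits.
Huffman merges: 4/25+21/100→37/100; 1/4+37/100→31/50; 19/50+31/50→1. L = 199/100 ≈ 1.9900.
L − H = 1.9900 − 1.9263 = 0.064 bits.

0.064 bits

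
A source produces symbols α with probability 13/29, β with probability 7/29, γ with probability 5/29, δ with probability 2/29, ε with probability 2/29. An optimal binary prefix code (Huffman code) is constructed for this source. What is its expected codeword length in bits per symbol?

2 bits/symbol

Repeatedly combine the two least-probable nodes; the expected code length is the sum of the merged weights.
merge 2/29 + 2/29 → 4/29
merge 4/29 + 5/29 → 9/29
merge 7/29 + 9/29 → 16/29
merge 13/29 + 16/29 → 1
L = 4/29 + 9/29 + 16/29 + 1 = 2 bits/symbol.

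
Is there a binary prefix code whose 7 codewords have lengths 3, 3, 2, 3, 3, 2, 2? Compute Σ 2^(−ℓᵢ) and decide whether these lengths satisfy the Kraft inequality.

With common denominator 2^3 = 8: Σ 2^(−ℓᵢ) = 1/8 + 1/8 + 2/8 + 1/8 + 1/8 + 2/8 + 2/8 = 10/8 = 1.25.
Kraft's inequality requires Σ ≤ 1; here Σ = 1.25 > 1, so no such prefix code exists.

1.25; no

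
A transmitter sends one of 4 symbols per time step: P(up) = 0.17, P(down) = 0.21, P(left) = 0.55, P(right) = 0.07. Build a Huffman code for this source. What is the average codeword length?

Repeatedly combine the two least-probable nodes; the expected code length is the sum of the merged weights.
merge 7/100 + 17/100 → 6/25
merge 21/100 + 6/25 → 9/20
merge 9/20 + 11/20 → 1
L = 6/25 + 9/20 + 1 = 169/100 = 1.69 bits/symbol.

1.69 bits/symbol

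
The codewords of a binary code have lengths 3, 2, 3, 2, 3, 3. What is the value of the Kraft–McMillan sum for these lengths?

1

With common denominator 2^3 = 8: Σ 2^(−ℓᵢ) = 1/8 + 2/8 + 1/8 + 2/8 + 1/8 + 1/8 = 8/8 = 1.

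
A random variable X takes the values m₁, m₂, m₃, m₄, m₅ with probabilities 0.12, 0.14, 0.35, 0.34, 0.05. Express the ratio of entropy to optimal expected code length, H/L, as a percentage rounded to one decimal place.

95.8%

Entropy H = −Σ p log₂ p ≈ 2.0395 bits.
Huffman merges: 1/20+3/25→17/100; 7/50+17/100→31/100; 31/100+17/50→13/20; 7/20+13/20→1. L = 213/100 ≈ 2.1300.
Efficiency = H/L = 2.0395/2.1300 = 95.8%.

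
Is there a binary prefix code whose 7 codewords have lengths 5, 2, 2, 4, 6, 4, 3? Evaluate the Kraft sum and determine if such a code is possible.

0.796875; yes

With common denominator 2^6 = 64: Σ 2^(−ℓᵢ) = 2/64 + 16/64 + 16/64 + 4/64 + 1/64 + 4/64 + 8/64 = 51/64 = 0.796875.
Kraft's inequality requires Σ ≤ 1; here Σ = 0.796875 ≤ 1, so such a prefix code exists.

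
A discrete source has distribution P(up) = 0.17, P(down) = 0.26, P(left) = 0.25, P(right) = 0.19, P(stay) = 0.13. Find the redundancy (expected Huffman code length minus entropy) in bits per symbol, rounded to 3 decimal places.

0.022 bits

Entropy H = −Σ p log₂ p ≈ 2.2777 bits.
Huffman merges: 13/100+17/100→3/10; 19/100+1/4→11/25; 13/50+3/10→14/25; 11/25+14/25→1. L = 23/10 ≈ 2.3000.
L − H = 2.3000 − 2.2777 = 0.022 bits.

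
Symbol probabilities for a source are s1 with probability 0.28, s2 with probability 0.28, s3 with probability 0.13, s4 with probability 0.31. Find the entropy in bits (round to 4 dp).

H = −Σ pᵢ log₂ pᵢ.
−0.28·log₂(0.28) = 0.5142
−0.28·log₂(0.28) = 0.5142
−0.13·log₂(0.13) = 0.3826
−0.31·log₂(0.31) = 0.5238
Sum ≈ 1.9349 → 1.9349 bits.

1.9349 bits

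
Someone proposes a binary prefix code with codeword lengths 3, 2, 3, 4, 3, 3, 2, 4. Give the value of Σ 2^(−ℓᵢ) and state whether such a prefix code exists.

1.125; no

With common denominator 2^4 = 16: Σ 2^(−ℓᵢ) = 2/16 + 4/16 + 2/16 + 1/16 + 2/16 + 2/16 + 4/16 + 1/16 = 18/16 = 1.125.
Kraft's inequality requires Σ ≤ 1; here Σ = 1.125 > 1, so no such prefix code exists.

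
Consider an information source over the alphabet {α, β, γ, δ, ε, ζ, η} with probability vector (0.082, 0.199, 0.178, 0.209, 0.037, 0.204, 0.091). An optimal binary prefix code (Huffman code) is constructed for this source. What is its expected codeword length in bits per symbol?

2.706 bits/symbol

Repeatedly combine the two least-probable nodes; the expected code length is the sum of the merged weights.
merge 37/1000 + 41/500 → 119/1000
merge 91/1000 + 119/1000 → 21/100
merge 89/500 + 199/1000 → 377/1000
merge 51/250 + 209/1000 → 413/1000
merge 21/100 + 377/1000 → 587/1000
merge 413/1000 + 587/1000 → 1
L = 119/1000 + 21/100 + 377/1000 + 413/1000 + 587/1000 + 1 = 1353/500 = 2.706 bits/symbol.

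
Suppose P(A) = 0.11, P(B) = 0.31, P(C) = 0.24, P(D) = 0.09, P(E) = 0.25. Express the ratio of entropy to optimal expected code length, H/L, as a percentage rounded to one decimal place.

Entropy H = −Σ p log₂ p ≈ 2.1809 bits.
Huffman merges: 9/100+11/100→1/5; 1/5+6/25→11/25; 1/4+31/100→14/25; 11/25+14/25→1. L = 11/5 ≈ 2.2000.
Efficiency = H/L = 2.1809/2.2000 = 99.1%.

99.1%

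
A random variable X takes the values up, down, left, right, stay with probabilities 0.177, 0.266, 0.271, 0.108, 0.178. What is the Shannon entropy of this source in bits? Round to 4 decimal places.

2.2508 bits

H = −Σ pᵢ log₂ pᵢ.
−0.177·log₂(0.177) = 0.4422
−0.266·log₂(0.266) = 0.5082
−0.271·log₂(0.271) = 0.5105
−0.108·log₂(0.108) = 0.3468
−0.178·log₂(0.178) = 0.4432
Sum ≈ 2.2508 → 2.2508 bits.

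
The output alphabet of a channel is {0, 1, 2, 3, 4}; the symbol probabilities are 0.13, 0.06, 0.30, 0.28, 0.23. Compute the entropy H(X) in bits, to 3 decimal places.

2.149 bits

H = −Σ pᵢ log₂ pᵢ.
−0.13·log₂(0.13) = 0.3826
−0.06·log₂(0.06) = 0.2435
−0.30·log₂(0.30) = 0.5211
−0.28·log₂(0.28) = 0.5142
−0.23·log₂(0.23) = 0.4877
Sum ≈ 2.1492 → 2.149 bits.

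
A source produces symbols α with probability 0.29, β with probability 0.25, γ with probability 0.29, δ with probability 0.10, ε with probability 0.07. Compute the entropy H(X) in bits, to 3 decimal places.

2.137 bits

H = −Σ pᵢ log₂ pᵢ.
−0.29·log₂(0.29) = 0.5179
−0.25·log₂(0.25) = 0.5000
−0.29·log₂(0.29) = 0.5179
−0.10·log₂(0.10) = 0.3322
−0.07·log₂(0.07) = 0.2686
Sum ≈ 2.1366 → 2.137 bits.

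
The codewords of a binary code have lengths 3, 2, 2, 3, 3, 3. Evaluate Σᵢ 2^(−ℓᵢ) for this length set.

With common denominator 2^3 = 8: Σ 2^(−ℓᵢ) = 1/8 + 2/8 + 2/8 + 1/8 + 1/8 + 1/8 = 8/8 = 1.

1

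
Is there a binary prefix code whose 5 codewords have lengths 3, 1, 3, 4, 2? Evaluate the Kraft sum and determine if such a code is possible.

1.0625; no

With common denominator 2^4 = 16: Σ 2^(−ℓᵢ) = 2/16 + 8/16 + 2/16 + 1/16 + 4/16 = 17/16 = 1.0625.
Kraft's inequality requires Σ ≤ 1; here Σ = 1.0625 > 1, so no such prefix code exists.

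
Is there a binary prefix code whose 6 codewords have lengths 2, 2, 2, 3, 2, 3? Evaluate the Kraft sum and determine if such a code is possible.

1.25; no

With common denominator 2^3 = 8: Σ 2^(−ℓᵢ) = 2/8 + 2/8 + 2/8 + 1/8 + 2/8 + 1/8 = 10/8 = 1.25.
Kraft's inequality requires Σ ≤ 1; here Σ = 1.25 > 1, so no such prefix code exists.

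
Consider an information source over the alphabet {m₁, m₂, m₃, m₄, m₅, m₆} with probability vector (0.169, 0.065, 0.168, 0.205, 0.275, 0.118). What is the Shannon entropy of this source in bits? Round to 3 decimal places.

2.467 bits

H = −Σ pᵢ log₂ pᵢ.
−0.169·log₂(0.169) = 0.4335
−0.065·log₂(0.065) = 0.2563
−0.168·log₂(0.168) = 0.4323
−0.205·log₂(0.205) = 0.4687
−0.275·log₂(0.275) = 0.5122
−0.118·log₂(0.118) = 0.3638
Sum ≈ 2.4668 → 2.467 bits.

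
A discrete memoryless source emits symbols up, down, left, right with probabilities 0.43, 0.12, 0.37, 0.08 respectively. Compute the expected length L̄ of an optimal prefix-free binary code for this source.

Repeatedly combine the two least-probable nodes; the expected code length is the sum of the merged weights.
merge 2/25 + 3/25 → 1/5
merge 1/5 + 37/100 → 57/100
merge 43/100 + 57/100 → 1
L = 1/5 + 57/100 + 1 = 177/100 = 1.77 bits/symbol.

1.77 bits/symbol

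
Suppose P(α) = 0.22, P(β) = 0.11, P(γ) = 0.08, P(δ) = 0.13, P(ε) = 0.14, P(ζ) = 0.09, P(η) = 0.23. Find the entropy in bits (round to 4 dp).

2.7024 bits

H = −Σ pᵢ log₂ pᵢ.
−0.22·log₂(0.22) = 0.4806
−0.11·log₂(0.11) = 0.3503
−0.08·log₂(0.08) = 0.2915
−0.13·log₂(0.13) = 0.3826
−0.14·log₂(0.14) = 0.3971
−0.09·log₂(0.09) = 0.3127
−0.23·log₂(0.23) = 0.4877
Sum ≈ 2.7024 → 2.7024 bits.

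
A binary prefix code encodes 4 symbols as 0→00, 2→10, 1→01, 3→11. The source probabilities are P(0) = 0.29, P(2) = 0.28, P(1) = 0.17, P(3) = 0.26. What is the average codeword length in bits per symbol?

2 bits/symbol

L̄ = Σ pᵢ·ℓᵢ = 0.29·2 + 0.28·2 + 0.17·2 + 0.26·2 = 2 bits/symbol.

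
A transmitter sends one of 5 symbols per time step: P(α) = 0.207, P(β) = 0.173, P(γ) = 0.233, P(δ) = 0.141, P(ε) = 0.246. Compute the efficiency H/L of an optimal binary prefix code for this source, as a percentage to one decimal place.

99.1%

Entropy H = −Σ p log₂ p ≈ 2.2942 bits.
Huffman merges: 141/1000+173/1000→157/500; 207/1000+233/1000→11/25; 123/500+157/500→14/25; 11/25+14/25→1. L = 1157/500 ≈ 2.3140.
Efficiency = H/L = 2.2942/2.3140 = 99.1%.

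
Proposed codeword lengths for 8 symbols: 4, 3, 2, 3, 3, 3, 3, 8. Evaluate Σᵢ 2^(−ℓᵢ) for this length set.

0.94140625

With common denominator 2^8 = 256: Σ 2^(−ℓᵢ) = 16/256 + 32/256 + 64/256 + 32/256 + 32/256 + 32/256 + 32/256 + 1/256 = 241/256 = 0.94140625.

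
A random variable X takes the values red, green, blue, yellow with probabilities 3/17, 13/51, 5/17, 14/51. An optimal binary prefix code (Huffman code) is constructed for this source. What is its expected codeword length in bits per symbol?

2 bits/symbol

Repeatedly combine the two least-probable nodes; the expected code length is the sum of the merged weights.
merge 3/17 + 13/51 → 22/51
merge 14/51 + 5/17 → 29/51
merge 22/51 + 29/51 → 1
L = 22/51 + 29/51 + 1 = 2 bits/symbol.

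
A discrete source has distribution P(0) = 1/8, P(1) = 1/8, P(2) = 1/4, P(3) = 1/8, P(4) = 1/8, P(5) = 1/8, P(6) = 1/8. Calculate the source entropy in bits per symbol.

2.75 bits

Each probability is a power of 1/2, so log₂(1/p) is an integer.
H = Σ p·log₂(1/p) = 1/8·3 + 1/8·3 + 1/4·2 + 1/8·3 + 1/8·3 + 1/8·3 + 1/8·3 = 2.75 bits.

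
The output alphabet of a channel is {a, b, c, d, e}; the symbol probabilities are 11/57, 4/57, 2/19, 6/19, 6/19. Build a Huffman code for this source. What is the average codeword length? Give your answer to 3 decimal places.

2.175 bits/symbol

Repeatedly combine the two least-probable nodes; the expected code length is the sum of the merged weights.
merge 4/57 + 2/19 → 10/57
merge 10/57 + 11/57 → 7/19
merge 6/19 + 6/19 → 12/19
merge 7/19 + 12/19 → 1
L = 10/57 + 7/19 + 12/19 + 1 = 124/57 ≈ 2.175 bits/symbol.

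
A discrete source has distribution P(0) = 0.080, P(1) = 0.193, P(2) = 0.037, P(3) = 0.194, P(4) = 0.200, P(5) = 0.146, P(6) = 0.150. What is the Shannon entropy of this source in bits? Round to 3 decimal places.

H = −Σ pᵢ log₂ pᵢ.
−0.080·log₂(0.080) = 0.2915
−0.193·log₂(0.193) = 0.4581
−0.037·log₂(0.037) = 0.1760
−0.194·log₂(0.194) = 0.4590
−0.200·log₂(0.200) = 0.4644
−0.146·log₂(0.146) = 0.4053
−0.150·log₂(0.150) = 0.4105
Sum ≈ 2.6647 → 2.665 bits.

2.665 bits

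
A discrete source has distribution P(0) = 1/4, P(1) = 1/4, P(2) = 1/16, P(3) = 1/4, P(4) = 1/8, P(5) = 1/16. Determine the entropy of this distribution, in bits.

Each probability is a power of 1/2, so log₂(1/p) is an integer.
H = Σ p·log₂(1/p) = 1/4·2 + 1/4·2 + 1/16·4 + 1/4·2 + 1/8·3 + 1/16·4 = 2.375 bits.

2.375 bits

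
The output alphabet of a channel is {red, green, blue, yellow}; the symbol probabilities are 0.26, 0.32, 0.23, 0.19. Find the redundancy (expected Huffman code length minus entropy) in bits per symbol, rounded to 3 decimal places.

0.026 bits

Entropy H = −Σ p log₂ p ≈ 1.9742 bits.
Huffman merges: 19/100+23/100→21/50; 13/50+8/25→29/50; 21/50+29/50→1. L = 2 ≈ 2.0000.
L − H = 2.0000 − 1.9742 = 0.026 bits.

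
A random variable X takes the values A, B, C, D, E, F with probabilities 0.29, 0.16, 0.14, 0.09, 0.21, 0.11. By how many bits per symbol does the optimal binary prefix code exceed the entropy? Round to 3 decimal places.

Entropy H = −Σ p log₂ p ≈ 2.4738 bits.
Huffman merges: 9/100+11/100→1/5; 7/50+4/25→3/10; 1/5+21/100→41/100; 29/100+3/10→59/100; 41/100+59/100→1. L = 5/2 ≈ 2.5000.
L − H = 2.5000 − 2.4738 = 0.026 bits.

0.026 bits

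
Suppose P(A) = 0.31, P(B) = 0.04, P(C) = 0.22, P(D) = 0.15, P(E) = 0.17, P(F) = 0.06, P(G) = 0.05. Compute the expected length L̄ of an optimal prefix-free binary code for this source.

Repeatedly combine the two least-probable nodes; the expected code length is the sum of the merged weights.
merge 1/25 + 1/20 → 9/100
merge 3/50 + 9/100 → 3/20
merge 3/20 + 3/20 → 3/10
merge 17/100 + 11/50 → 39/100
merge 3/10 + 31/100 → 61/100
merge 39/100 + 61/100 → 1
L = 9/100 + 3/20 + 3/10 + 39/100 + 61/100 + 1 = 127/50 = 2.54 bits/symbol.

2.54 bits/symbol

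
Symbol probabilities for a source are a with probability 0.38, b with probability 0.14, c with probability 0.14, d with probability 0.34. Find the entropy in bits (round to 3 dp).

1.854 bits

H = −Σ pᵢ log₂ pᵢ.
−0.38·log₂(0.38) = 0.5305
−0.14·log₂(0.14) = 0.3971
−0.14·log₂(0.14) = 0.3971
−0.34·log₂(0.34) = 0.5292
Sum ≈ 1.8538 → 1.854 bits.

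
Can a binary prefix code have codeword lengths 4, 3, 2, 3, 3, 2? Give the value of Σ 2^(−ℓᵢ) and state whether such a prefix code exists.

With common denominator 2^4 = 16: Σ 2^(−ℓᵢ) = 1/16 + 2/16 + 4/16 + 2/16 + 2/16 + 4/16 = 15/16 = 0.9375.
Kraft's inequality requires Σ ≤ 1; here Σ = 0.9375 ≤ 1, so such a prefix code exists.

0.9375; yes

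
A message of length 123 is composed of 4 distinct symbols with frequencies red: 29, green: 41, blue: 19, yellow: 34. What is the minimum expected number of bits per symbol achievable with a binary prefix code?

Probabilities are the counts divided by 123.
Repeatedly combine the two least-probable nodes; the expected code length is the sum of the merged weights.
merge 19/123 + 29/123 → 16/41
merge 34/123 + 1/3 → 25/41
merge 16/41 + 25/41 → 1
L = 16/41 + 25/41 + 1 = 2 bits/symbol.

2 bits/symbol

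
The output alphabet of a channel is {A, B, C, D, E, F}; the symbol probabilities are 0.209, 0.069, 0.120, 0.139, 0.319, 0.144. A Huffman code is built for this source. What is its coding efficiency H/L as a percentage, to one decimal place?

Entropy H = −Σ p log₂ p ≈ 2.4294 bits.
Huffman merges: 69/1000+3/25→189/1000; 139/1000+18/125→283/1000; 189/1000+209/1000→199/500; 283/1000+319/1000→301/500; 199/500+301/500→1. L = 309/125 ≈ 2.4720.
Efficiency = H/L = 2.4294/2.4720 = 98.3%.

98.3%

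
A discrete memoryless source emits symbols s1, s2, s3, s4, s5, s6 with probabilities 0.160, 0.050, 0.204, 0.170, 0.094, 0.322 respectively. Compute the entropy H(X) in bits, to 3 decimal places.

H = −Σ pᵢ log₂ pᵢ.
−0.160·log₂(0.160) = 0.4230
−0.050·log₂(0.050) = 0.2161
−0.204·log₂(0.204) = 0.4678
−0.170·log₂(0.170) = 0.4346
−0.094·log₂(0.094) = 0.3207
−0.322·log₂(0.322) = 0.5264
Sum ≈ 2.3886 → 2.389 bits.

2.389 bits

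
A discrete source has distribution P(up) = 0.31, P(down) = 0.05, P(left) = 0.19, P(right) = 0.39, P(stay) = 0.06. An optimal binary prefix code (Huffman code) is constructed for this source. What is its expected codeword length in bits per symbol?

2.02 bits/symbol

Repeatedly combine the two least-probable nodes; the expected code length is the sum of the merged weights.
merge 1/20 + 3/50 → 11/100
merge 11/100 + 19/100 → 3/10
merge 3/10 + 31/100 → 61/100
merge 39/100 + 61/100 → 1
L = 11/100 + 3/10 + 61/100 + 1 = 101/50 = 2.02 bits/symbol.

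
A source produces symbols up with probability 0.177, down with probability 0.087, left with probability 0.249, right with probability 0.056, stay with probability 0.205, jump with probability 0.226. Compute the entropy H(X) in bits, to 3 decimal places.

2.435 bits

H = −Σ pᵢ log₂ pᵢ.
−0.177·log₂(0.177) = 0.4422
−0.087·log₂(0.087) = 0.3065
−0.249·log₂(0.249) = 0.4994
−0.056·log₂(0.056) = 0.2329
−0.205·log₂(0.205) = 0.4687
−0.226·log₂(0.226) = 0.4849
Sum ≈ 2.4346 → 2.435 bits.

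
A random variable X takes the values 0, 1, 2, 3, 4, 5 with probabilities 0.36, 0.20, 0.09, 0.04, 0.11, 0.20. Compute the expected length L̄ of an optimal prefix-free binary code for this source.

Repeatedly combine the two least-probable nodes; the expected code length is the sum of the merged weights.
merge 1/25 + 9/100 → 13/100
merge 11/100 + 13/100 → 6/25
merge 1/5 + 1/5 → 2/5
merge 6/25 + 9/25 → 3/5
merge 2/5 + 3/5 → 1
L = 13/100 + 6/25 + 2/5 + 3/5 + 1 = 237/100 = 2.37 bits/symbol.

2.37 bits/symbol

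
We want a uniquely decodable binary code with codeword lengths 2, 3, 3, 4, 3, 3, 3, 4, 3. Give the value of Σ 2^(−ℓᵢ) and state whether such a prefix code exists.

1.125; no

With common denominator 2^4 = 16: Σ 2^(−ℓᵢ) = 4/16 + 2/16 + 2/16 + 1/16 + 2/16 + 2/16 + 2/16 + 1/16 + 2/16 = 18/16 = 1.125.
Kraft's inequality requires Σ ≤ 1; here Σ = 1.125 > 1, so no such prefix code exists.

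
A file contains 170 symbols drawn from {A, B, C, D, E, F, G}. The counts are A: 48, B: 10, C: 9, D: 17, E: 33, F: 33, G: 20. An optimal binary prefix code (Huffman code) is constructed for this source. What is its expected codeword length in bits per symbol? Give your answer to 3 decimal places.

2.635 bits/symbol

Probabilities are the counts divided by 170.
Repeatedly combine the two least-probable nodes; the expected code length is the sum of the merged weights.
merge 9/170 + 1/17 → 19/170
merge 1/10 + 19/170 → 18/85
merge 2/17 + 33/170 → 53/170
merge 33/170 + 18/85 → 69/170
merge 24/85 + 53/170 → 101/170
merge 69/170 + 101/170 → 1
L = 19/170 + 18/85 + 53/170 + 69/170 + 101/170 + 1 = 224/85 ≈ 2.635 bits/symbol.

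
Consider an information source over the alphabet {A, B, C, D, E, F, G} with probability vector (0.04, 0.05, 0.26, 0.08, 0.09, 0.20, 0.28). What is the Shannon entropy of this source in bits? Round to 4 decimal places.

H = −Σ pᵢ log₂ pᵢ.
−0.04·log₂(0.04) = 0.1858
−0.05·log₂(0.05) = 0.2161
−0.26·log₂(0.26) = 0.5053
−0.08·log₂(0.08) = 0.2915
−0.09·log₂(0.09) = 0.3127
−0.20·log₂(0.20) = 0.4644
−0.28·log₂(0.28) = 0.5142
Sum ≈ 2.4899 → 2.4899 bits.

2.4899 bits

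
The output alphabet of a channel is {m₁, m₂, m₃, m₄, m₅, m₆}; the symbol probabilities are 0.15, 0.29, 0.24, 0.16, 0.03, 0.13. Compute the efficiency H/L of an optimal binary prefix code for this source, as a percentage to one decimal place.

Entropy H = −Σ p log₂ p ≈ 2.3800 bits.
Huffman merges: 3/100+13/100→4/25; 3/20+4/25→31/100; 4/25+6/25→2/5; 29/100+31/100→3/5; 2/5+3/5→1. L = 247/100 ≈ 2.4700.
Efficiency = H/L = 2.3800/2.4700 = 96.4%.

96.4%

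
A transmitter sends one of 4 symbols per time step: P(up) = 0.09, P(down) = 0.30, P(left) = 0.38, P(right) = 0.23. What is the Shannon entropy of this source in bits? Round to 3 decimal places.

1.852 bits

H = −Σ pᵢ log₂ pᵢ.
−0.09·log₂(0.09) = 0.3127
−0.30·log₂(0.30) = 0.5211
−0.38·log₂(0.38) = 0.5305
−0.23·log₂(0.23) = 0.4877
Sum ≈ 1.8519 → 1.852 bits.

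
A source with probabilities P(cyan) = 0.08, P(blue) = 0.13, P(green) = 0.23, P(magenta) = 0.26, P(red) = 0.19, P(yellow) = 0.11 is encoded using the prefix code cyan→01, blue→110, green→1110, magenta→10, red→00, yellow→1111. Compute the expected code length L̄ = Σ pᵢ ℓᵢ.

L̄ = Σ pᵢ·ℓᵢ = 0.08·2 + 0.13·3 + 0.23·4 + 0.26·2 + 0.19·2 + 0.11·4 = 2.81 bits/symbol.

2.81 bits/symbol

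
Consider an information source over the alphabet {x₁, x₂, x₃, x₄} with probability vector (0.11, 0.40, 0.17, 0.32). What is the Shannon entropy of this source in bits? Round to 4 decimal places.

1.8397 bits

H = −Σ pᵢ log₂ pᵢ.
−0.11·log₂(0.11) = 0.3503
−0.40·log₂(0.40) = 0.5288
−0.17·log₂(0.17) = 0.4346
−0.32·log₂(0.32) = 0.5260
Sum ≈ 1.8397 → 1.8397 bits.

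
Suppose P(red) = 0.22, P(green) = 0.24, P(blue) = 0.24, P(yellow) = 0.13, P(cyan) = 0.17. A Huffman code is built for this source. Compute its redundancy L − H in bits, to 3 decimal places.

0.014 bits

Entropy H = −Σ p log₂ p ≈ 2.2861 bits.
Huffman merges: 13/100+17/100→3/10; 11/50+6/25→23/50; 6/25+3/10→27/50; 23/50+27/50→1. L = 23/10 ≈ 2.3000.
L − H = 2.3000 − 2.2861 = 0.014 bits.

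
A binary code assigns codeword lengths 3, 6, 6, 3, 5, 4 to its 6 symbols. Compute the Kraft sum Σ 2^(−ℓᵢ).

With common denominator 2^6 = 64: Σ 2^(−ℓᵢ) = 8/64 + 1/64 + 1/64 + 8/64 + 2/64 + 4/64 = 24/64 = 0.375.

0.375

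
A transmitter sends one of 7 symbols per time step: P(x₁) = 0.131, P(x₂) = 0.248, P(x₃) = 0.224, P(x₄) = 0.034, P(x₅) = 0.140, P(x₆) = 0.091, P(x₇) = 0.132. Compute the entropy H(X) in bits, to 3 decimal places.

2.630 bits

H = −Σ pᵢ log₂ pᵢ.
−0.131·log₂(0.131) = 0.3841
−0.248·log₂(0.248) = 0.4989
−0.224·log₂(0.224) = 0.4835
−0.034·log₂(0.034) = 0.1659
−0.140·log₂(0.140) = 0.3971
−0.091·log₂(0.091) = 0.3147
−0.132·log₂(0.132) = 0.3856
Sum ≈ 2.6298 → 2.630 bits.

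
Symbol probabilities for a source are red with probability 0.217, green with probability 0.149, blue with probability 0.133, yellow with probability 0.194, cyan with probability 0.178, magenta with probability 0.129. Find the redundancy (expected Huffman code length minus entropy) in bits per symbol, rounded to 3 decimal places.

0.031 bits

Entropy H = −Σ p log₂ p ≈ 2.5580 bits.
Huffman merges: 129/1000+133/1000→131/500; 149/1000+89/500→327/1000; 97/500+217/1000→411/1000; 131/500+327/1000→589/1000; 411/1000+589/1000→1. L = 2589/1000 ≈ 2.5890.
L − H = 2.5890 − 2.5580 = 0.031 bits.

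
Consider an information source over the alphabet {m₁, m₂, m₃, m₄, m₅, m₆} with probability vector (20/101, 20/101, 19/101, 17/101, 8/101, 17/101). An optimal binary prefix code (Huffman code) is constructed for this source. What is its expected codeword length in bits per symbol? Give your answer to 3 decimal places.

Repeatedly combine the two least-probable nodes; the expected code length is the sum of the merged weights.
merge 8/101 + 17/101 → 25/101
merge 17/101 + 19/101 → 36/101
merge 20/101 + 20/101 → 40/101
merge 25/101 + 36/101 → 61/101
merge 40/101 + 61/101 → 1
L = 25/101 + 36/101 + 40/101 + 61/101 + 1 = 263/101 ≈ 2.604 bits/symbol.

2.604 bits/symbol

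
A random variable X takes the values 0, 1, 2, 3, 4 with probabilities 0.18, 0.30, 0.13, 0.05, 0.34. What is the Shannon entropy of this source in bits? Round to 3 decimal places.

H = −Σ pᵢ log₂ pᵢ.
−0.18·log₂(0.18) = 0.4453
−0.30·log₂(0.30) = 0.5211
−0.13·log₂(0.13) = 0.3826
−0.05·log₂(0.05) = 0.2161
−0.34·log₂(0.34) = 0.5292
Sum ≈ 2.0943 → 2.094 bits.

2.094 bits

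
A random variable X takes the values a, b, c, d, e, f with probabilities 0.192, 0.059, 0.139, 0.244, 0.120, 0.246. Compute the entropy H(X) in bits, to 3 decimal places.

2.455 bits

H = −Σ pᵢ log₂ pᵢ.
−0.192·log₂(0.192) = 0.4571
−0.059·log₂(0.059) = 0.2409
−0.139·log₂(0.139) = 0.3957
−0.244·log₂(0.244) = 0.4966
−0.120·log₂(0.120) = 0.3671
−0.246·log₂(0.246) = 0.4977
Sum ≈ 2.4551 → 2.455 bits.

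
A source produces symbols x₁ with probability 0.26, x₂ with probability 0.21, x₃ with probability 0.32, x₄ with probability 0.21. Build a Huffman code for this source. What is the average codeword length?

Repeatedly combine the two least-probable nodes; the expected code length is the sum of the merged weights.
merge 21/100 + 21/100 → 21/50
merge 13/50 + 8/25 → 29/50
merge 21/50 + 29/50 → 1
L = 21/50 + 29/50 + 1 = 2 bits/symbol.

2 bits/symbol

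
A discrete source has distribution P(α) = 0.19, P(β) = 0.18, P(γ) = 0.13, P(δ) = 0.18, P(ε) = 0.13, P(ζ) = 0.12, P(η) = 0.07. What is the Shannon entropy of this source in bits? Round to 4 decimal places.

2.7468 bits

H = −Σ pᵢ log₂ pᵢ.
−0.19·log₂(0.19) = 0.4552
−0.18·log₂(0.18) = 0.4453
−0.13·log₂(0.13) = 0.3826
−0.18·log₂(0.18) = 0.4453
−0.13·log₂(0.13) = 0.3826
−0.12·log₂(0.12) = 0.3671
−0.07·log₂(0.07) = 0.2686
Sum ≈ 2.7468 → 2.7468 bits.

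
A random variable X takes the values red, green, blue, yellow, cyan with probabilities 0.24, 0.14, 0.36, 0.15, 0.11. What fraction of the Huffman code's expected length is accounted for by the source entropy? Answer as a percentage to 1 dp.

97.0%

Entropy H = −Σ p log₂ p ≈ 2.1827 bits.
Huffman merges: 11/100+7/50→1/4; 3/20+6/25→39/100; 1/4+9/25→61/100; 39/100+61/100→1. L = 9/4 ≈ 2.2500.
Efficiency = H/L = 2.1827/2.2500 = 97.0%.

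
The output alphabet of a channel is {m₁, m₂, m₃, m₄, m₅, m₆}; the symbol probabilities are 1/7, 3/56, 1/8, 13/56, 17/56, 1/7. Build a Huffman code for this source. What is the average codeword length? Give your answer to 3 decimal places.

Repeatedly combine the two least-probable nodes; the expected code length is the sum of the merged weights.
merge 3/56 + 1/8 → 5/28
merge 1/7 + 1/7 → 2/7
merge 5/28 + 13/56 → 23/56
merge 2/7 + 17/56 → 33/56
merge 23/56 + 33/56 → 1
L = 5/28 + 2/7 + 23/56 + 33/56 + 1 = 69/28 ≈ 2.464 bits/symbol.

2.464 bits/symbol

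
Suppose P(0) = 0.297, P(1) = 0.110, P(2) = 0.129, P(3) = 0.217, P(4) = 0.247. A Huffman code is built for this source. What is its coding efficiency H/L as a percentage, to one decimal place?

99.5%

Entropy H = −Σ p log₂ p ≈ 2.2282 bits.
Huffman merges: 11/100+129/1000→239/1000; 217/1000+239/1000→57/125; 247/1000+297/1000→68/125; 57/125+68/125→1. L = 2239/1000 ≈ 2.2390.
Efficiency = H/L = 2.2282/2.2390 = 99.5%.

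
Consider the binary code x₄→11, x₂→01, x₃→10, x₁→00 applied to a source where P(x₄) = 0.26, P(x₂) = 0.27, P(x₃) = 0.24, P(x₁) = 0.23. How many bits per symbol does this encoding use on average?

2 bits/symbol

L̄ = Σ pᵢ·ℓᵢ = 0.26·2 + 0.27·2 + 0.24·2 + 0.23·2 = 2 bits/symbol.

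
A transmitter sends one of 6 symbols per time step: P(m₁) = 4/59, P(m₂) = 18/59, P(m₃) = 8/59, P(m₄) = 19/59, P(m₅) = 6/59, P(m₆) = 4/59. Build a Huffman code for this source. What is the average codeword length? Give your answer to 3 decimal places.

Repeatedly combine the two least-probable nodes; the expected code length is the sum of the merged weights.
merge 4/59 + 4/59 → 8/59
merge 6/59 + 8/59 → 14/59
merge 8/59 + 14/59 → 22/59
merge 18/59 + 19/59 → 37/59
merge 22/59 + 37/59 → 1
L = 8/59 + 14/59 + 22/59 + 37/59 + 1 = 140/59 ≈ 2.373 bits/symbol.

2.373 bits/symbol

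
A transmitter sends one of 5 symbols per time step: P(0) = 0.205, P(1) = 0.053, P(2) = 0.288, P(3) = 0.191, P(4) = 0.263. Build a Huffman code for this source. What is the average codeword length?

2.244 bits/symbol

Repeatedly combine the two least-probable nodes; the expected code length is the sum of the merged weights.
merge 53/1000 + 191/1000 → 61/250
merge 41/200 + 61/250 → 449/1000
merge 263/1000 + 36/125 → 551/1000
merge 449/1000 + 551/1000 → 1
L = 61/250 + 449/1000 + 551/1000 + 1 = 561/250 = 2.244 bits/symbol.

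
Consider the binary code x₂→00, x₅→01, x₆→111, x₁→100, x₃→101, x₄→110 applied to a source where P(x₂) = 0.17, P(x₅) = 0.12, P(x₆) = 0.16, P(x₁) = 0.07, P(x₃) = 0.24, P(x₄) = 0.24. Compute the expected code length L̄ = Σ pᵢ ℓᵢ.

2.71 bits/symbol

L̄ = Σ pᵢ·ℓᵢ = 0.17·2 + 0.12·2 + 0.16·3 + 0.07·3 + 0.24·3 + 0.24·3 = 2.71 bits/symbol.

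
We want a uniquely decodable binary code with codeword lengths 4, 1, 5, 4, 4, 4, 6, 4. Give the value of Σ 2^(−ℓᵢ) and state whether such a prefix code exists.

0.859375; yes

With common denominator 2^6 = 64: Σ 2^(−ℓᵢ) = 4/64 + 32/64 + 2/64 + 4/64 + 4/64 + 4/64 + 1/64 + 4/64 = 55/64 = 0.859375.
Kraft's inequality requires Σ ≤ 1; here Σ = 0.859375 ≤ 1, so such a prefix code exists.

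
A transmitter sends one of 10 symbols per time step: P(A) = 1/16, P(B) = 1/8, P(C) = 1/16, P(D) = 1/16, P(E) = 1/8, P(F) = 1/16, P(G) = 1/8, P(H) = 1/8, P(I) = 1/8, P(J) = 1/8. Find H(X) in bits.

3.25 bits

Each probability is a power of 1/2, so log₂(1/p) is an integer.
H = Σ p·log₂(1/p) = 1/16·4 + 1/8·3 + 1/16·4 + 1/16·4 + 1/8·3 + 1/16·4 + 1/8·3 + 1/8·3 + 1/8·3 + 1/8·3 = 3.25 bits.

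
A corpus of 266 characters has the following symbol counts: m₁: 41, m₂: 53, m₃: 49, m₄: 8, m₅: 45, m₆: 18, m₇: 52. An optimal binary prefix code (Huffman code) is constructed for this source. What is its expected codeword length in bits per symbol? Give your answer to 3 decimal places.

Probabilities are the counts divided by 266.
Repeatedly combine the two least-probable nodes; the expected code length is the sum of the merged weights.
merge 4/133 + 9/133 → 13/133
merge 13/133 + 41/266 → 67/266
merge 45/266 + 7/38 → 47/133
merge 26/133 + 53/266 → 15/38
merge 67/266 + 47/133 → 23/38
merge 15/38 + 23/38 → 1
L = 13/133 + 67/266 + 47/133 + 15/38 + 23/38 + 1 = 719/266 ≈ 2.703 bits/symbol.

2.703 bits/symbol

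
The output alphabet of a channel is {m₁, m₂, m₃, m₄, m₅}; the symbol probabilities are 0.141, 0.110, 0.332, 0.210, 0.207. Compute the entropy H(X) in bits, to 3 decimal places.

H = −Σ pᵢ log₂ pᵢ.
−0.141·log₂(0.141) = 0.3985
−0.110·log₂(0.110) = 0.3503
−0.332·log₂(0.332) = 0.5281
−0.210·log₂(0.210) = 0.4728
−0.207·log₂(0.207) = 0.4704
Sum ≈ 2.2201 → 2.220 bits.

2.220 bits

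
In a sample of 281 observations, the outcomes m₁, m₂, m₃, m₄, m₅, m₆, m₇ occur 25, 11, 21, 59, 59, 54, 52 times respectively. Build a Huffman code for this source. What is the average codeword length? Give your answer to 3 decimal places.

Probabilities are the counts divided by 281.
Repeatedly combine the two least-probable nodes; the expected code length is the sum of the merged weights.
merge 11/281 + 21/281 → 32/281
merge 25/281 + 32/281 → 57/281
merge 52/281 + 54/281 → 106/281
merge 57/281 + 59/281 → 116/281
merge 59/281 + 106/281 → 165/281
merge 116/281 + 165/281 → 1
L = 32/281 + 57/281 + 106/281 + 116/281 + 165/281 + 1 = 757/281 ≈ 2.694 bits/symbol.

2.694 bits/symbol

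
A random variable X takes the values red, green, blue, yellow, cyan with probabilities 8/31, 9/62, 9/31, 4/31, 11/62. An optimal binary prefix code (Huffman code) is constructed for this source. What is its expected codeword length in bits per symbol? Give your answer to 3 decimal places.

Repeatedly combine the two least-probable nodes; the expected code length is the sum of the merged weights.
merge 4/31 + 9/62 → 17/62
merge 11/62 + 8/31 → 27/62
merge 17/62 + 9/31 → 35/62
merge 27/62 + 35/62 → 1
L = 17/62 + 27/62 + 35/62 + 1 = 141/62 ≈ 2.274 bits/symbol.

2.274 bits/symbol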